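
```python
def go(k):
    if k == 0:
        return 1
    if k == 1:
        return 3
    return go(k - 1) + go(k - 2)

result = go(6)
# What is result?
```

Build up from base cases: go(0)=1, go(1)=3, go(2)=4, go(3)=7, go(4)=11, go(5)=18, go(6)=29

Answer: 29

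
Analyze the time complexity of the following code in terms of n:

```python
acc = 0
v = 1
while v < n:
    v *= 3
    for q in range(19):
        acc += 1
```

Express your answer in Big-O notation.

Each loop level contributes: log n × 1. Multiplying the contributions gives O(log n).

Answer: O(log n)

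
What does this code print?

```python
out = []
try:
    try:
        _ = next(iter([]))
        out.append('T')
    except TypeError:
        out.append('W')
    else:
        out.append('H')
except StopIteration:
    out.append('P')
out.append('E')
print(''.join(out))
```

Execution trace: 'P' (outer except StopIteration) → 'E' (after the try/except). Output: PE

Answer: PE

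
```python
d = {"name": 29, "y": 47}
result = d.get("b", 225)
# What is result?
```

Trace:
`d = {"name": 29, "y": 47}` → d = {'name': 29, 'y': 47}
`result = d.get("b", 225)` → result = 225
So result = 225

Answer: 225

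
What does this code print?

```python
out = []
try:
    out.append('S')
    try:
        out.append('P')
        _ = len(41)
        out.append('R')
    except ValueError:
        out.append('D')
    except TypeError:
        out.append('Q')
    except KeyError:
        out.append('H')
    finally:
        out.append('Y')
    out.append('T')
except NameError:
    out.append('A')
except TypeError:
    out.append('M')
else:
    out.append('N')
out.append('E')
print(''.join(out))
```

Execution trace: 'S' (try body) → 'P' (inner try body) → 'Q' (inner except TypeError) → 'Y' (inner finally) → 'T' (try body, no exception) → 'N' (else) → 'E' (after the try/except). Output: SPQYTNE

Answer: SPQYTNE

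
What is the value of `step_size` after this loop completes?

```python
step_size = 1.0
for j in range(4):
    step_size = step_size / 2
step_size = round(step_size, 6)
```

Halving LR 4 times: 1 / 2^4
`step_size` takes the values: 1.0 → 0.5 → 0.25 → 0.125 → 0.0625

Answer: 0.0625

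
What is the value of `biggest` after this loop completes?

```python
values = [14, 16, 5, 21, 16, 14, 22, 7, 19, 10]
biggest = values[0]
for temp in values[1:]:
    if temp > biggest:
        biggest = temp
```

Maximum of [14, 16, 5, 21, 16, 14, 22, 7, 19, 10]
`biggest` takes the values: 14 → 16 → 21 → 22

Answer: 22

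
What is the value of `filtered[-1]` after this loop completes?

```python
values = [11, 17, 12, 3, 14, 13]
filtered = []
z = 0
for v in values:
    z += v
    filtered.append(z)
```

Cumulative sum ends at 70
`filtered` takes the values: [] → [11] → [11, 28] → [11, 28, 40] → [11, 28, 40, 43] → [11, 28, 40, 43, 57] → [11, 28, 40, 43, 57, 70]
So `filtered[-1]` = 70

Answer: 70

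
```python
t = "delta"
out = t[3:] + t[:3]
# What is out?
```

Trace:
`t = "delta"` → t = 'delta'
`out = t[3:] + t[:3]` → out = 'tadel'
So out = 'tadel'

Answer: 'tadel'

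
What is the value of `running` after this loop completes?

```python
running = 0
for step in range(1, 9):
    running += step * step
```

Sum of squares 1² to 8² = 204
`running` takes the values: 0 → 1 → 5 → 14 → 30 → 55 → 91 → 140 → 204

Answer: 204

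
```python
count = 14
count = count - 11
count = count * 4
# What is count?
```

Trace:
`count = 14` → count = 14
`count = count - 11` → count = 3
`count = count * 4` → count = 12
So count = 12

Answer: 12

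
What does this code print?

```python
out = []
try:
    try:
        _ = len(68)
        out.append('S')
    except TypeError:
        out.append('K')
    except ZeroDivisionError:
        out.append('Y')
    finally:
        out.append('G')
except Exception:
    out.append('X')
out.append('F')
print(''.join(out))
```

Execution trace: 'K' (inner except TypeError) → 'G' (inner finally) → 'F' (after the try/except). Output: KGF

Answer: KGF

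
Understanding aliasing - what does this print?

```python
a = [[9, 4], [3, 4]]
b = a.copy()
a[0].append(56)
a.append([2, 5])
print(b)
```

Key concept: shallow copy with nested lists.
Step by step:
`a = [[9, 4], [3, 4]]` → a = [[9, 4], [3, 4]]
`b = a.copy()` → b = [[9, 4], [3, 4]]
`a[0].append(56)` → a = [[9, 4, 56], [3, 4]]; b = [[9, 4, 56], [3, 4]]
`a.append([2, 5])` → a = [[9, 4, 56], [3, 4], [2, 5]]
`print(b)` → prints [[9, 4, 56], [3, 4]]

Answer: [[9, 4, 56], [3, 4]]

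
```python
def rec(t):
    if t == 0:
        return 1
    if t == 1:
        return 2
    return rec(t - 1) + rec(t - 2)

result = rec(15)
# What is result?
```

Build up from base cases: rec(0)=1, rec(1)=2, rec(2)=3, rec(3)=5, rec(4)=8, rec(5)=13, rec(6)=21, ..., rec(15)=1597

Answer: 1597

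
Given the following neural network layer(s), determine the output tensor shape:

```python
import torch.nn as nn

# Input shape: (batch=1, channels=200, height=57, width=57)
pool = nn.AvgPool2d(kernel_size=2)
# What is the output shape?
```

Input: (1, 200, 57, 57) -> Output: (1, 200, 28, 28)

Answer: (1, 200, 28, 28)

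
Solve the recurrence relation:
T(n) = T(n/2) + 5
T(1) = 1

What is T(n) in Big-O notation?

Each step divides n by 2 and adds 5. After log_2(n) steps we reach T(1)=1. So T(n) = 5·log_2(n) + 1 = O(log n).

Answer: O(log n)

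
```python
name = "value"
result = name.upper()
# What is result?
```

Trace:
`name = "value"` → name = 'value'
`result = name.upper()` → result = 'VALUE'
So result = 'VALUE'

Answer: 'VALUE'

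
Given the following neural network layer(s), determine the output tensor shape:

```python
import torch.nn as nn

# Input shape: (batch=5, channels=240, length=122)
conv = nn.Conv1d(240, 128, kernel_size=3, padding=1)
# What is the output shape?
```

Input: (5, 240, 122) -> Output: (5, 128, 122)

Answer: (5, 128, 122)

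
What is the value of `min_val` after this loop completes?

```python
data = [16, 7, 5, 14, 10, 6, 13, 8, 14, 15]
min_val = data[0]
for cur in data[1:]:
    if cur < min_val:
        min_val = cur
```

Minimum of [16, 7, 5, 14, 10, 6, 13, 8, 14, 15]
`min_val` takes the values: 16 → 7 → 5

Answer: 5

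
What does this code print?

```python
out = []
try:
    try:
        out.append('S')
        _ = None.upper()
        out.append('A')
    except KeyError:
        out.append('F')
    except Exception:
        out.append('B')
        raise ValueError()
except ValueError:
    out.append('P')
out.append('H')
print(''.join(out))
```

Execution trace: 'S' (inner try body) → 'B' (inner except Exception) → 'P' (outer except ValueError) → 'H' (after the try/except). Output: SBPH

Answer: SBPH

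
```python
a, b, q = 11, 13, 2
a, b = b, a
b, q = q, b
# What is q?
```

Trace:
`a, b, q = 11, 13, 2` → a = 11; b = 13; q = 2
`a, b = b, a` → a = 13; b = 11
`b, q = q, b` → b = 2; q = 11
So q = 11

Answer: 11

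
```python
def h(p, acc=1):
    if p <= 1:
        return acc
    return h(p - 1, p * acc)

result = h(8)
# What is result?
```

Accumulator trace (n, acc): (8, 1) -> (7, 8) -> (6, 56) -> (5, 336) -> (4, 1680) -> (3, 6720) -> (2, 20160) -> (1, 40320) -> return 40320

Answer: 40320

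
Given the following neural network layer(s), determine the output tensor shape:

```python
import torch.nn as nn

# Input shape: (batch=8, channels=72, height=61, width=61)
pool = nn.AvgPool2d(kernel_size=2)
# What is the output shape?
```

Input: (8, 72, 61, 61) -> Output: (8, 72, 30, 30)

Answer: (8, 72, 30, 30)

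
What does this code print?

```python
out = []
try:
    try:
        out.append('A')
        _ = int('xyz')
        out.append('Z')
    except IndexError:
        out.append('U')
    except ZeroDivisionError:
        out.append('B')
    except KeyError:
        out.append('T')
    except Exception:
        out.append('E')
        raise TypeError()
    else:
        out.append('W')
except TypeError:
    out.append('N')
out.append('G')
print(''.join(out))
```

Execution trace: 'A' (inner try body) → 'E' (inner except Exception) → 'N' (outer except TypeError) → 'G' (after the try/except). Output: AENG

Answer: AENG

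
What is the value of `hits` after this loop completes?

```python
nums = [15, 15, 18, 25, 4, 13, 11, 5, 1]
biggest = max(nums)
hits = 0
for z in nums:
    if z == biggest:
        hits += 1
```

Count of max value 25 in [15, 15, 18, 25, 4, 13, 11, 5, 1]
`hits` takes the values: 0 → 1

Answer: 1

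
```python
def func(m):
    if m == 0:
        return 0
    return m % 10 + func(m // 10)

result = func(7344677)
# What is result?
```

Sum of digits of 7344677: 7 + 7 + 6 + 4 + 4 + 3 + 7 = 38

Answer: 38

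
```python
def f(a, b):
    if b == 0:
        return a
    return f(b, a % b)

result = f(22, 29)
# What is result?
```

f(22, 29) -> f(29, 22) -> f(22, 7) -> f(7, 1) -> f(1, 0) -> 1

Answer: 1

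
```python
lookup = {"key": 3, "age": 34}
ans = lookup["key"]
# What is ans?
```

Trace:
`lookup = {"key": 3, "age": 34}` → lookup = {'key': 3, 'age': 34}
`ans = lookup["key"]` → ans = 3
So ans = 3

Answer: 3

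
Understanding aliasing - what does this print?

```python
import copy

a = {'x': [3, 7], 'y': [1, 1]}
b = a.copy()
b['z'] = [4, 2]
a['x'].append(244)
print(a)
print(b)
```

Key concept: shallow copy of dict with mutable values.
Step by step:
`a = {'x': [3, 7], 'y': [1, 1]}` → a = {'x': [3, 7], 'y': [1, 1]}
`b = a.copy()` → b = {'x': [3, 7], 'y': [1, 1]}
`b['z'] = [4, 2]` → b = {'x': [3, 7], 'y': [1, 1], 'z': [4, 2]}
`a['x'].append(244)` → a = {'x': [3, 7, 244], 'y': [1, 1]}; b = {'x': [3, 7, 244], 'y': [1, 1], 'z': [4, 2]}
`print(a)` → prints {'x': [3, 7, 244], 'y': [1, 1]}
`print(b)` → prints {'x': [3, 7, 244], 'y': [1, 1], 'z': [4, 2]}

Answer:
{'x': [3, 7, 244], 'y': [1, 1]}
{'x': [3, 7, 244], 'y': [1, 1], 'z': [4, 2]}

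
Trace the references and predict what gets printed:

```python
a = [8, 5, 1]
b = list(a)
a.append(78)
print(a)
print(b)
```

Key concept: list() constructor creates copy.
Step by step:
`a = [8, 5, 1]` → a = [8, 5, 1]
`b = list(a)` → b = [8, 5, 1]
`a.append(78)` → a = [8, 5, 1, 78]
`print(a)` → prints [8, 5, 1, 78]
`print(b)` → prints [8, 5, 1]

Answer:
[8, 5, 1, 78]
[8, 5, 1]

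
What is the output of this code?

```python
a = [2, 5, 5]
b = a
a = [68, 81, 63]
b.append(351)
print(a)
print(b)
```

Key concept: rebinding vs mutation: a is rebound to a new list, b still points at the original.
Step by step:
`a = [2, 5, 5]` → a = [2, 5, 5]
`b = a` → b = [2, 5, 5] (same object as a)
`a = [68, 81, 63]` → a = [68, 81, 63]
`b.append(351)` → b = [2, 5, 5, 351]
`print(a)` → prints [68, 81, 63]
`print(b)` → prints [2, 5, 5, 351]

Answer:
[68, 81, 63]
[2, 5, 5, 351]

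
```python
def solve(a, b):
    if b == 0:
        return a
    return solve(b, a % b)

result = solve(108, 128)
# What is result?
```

solve(108, 128) -> solve(128, 108) -> solve(108, 20) -> solve(20, 8) -> solve(8, 4) -> solve(4, 0) -> 4

Answer: 4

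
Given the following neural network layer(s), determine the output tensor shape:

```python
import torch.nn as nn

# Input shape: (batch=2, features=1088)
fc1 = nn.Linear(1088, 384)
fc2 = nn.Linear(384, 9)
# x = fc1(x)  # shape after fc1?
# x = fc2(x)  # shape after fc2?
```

Input: (2, 1088) -> after fc1: (2, 384) -> Output: (2, 9)

Answer: (2, 9)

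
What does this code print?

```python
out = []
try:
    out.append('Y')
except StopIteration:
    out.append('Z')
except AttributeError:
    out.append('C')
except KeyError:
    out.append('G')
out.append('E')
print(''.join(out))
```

Execution trace: 'Y' (try body, no exception) → 'E' (after the try/except). Output: YE

Answer: YE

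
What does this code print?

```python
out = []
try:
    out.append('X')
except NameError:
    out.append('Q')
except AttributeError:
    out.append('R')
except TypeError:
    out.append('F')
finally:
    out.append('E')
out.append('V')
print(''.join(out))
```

Execution trace: 'X' (try body, no exception) → 'E' (finally) → 'V' (after the try/except). Output: XEV

Answer: XEV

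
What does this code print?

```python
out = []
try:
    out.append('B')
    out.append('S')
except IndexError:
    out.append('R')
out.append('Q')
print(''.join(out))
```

Execution trace: 'B' (try body) → 'S' (try body, no exception) → 'Q' (after the try/except). Output: BSQ

Answer: BSQ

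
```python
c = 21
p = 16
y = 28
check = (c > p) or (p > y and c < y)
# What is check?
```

Trace:
`c = 21` → c = 21
`p = 16` → p = 16
`y = 28` → y = 28
`check = (c > p) or (p > y and c < y)` → check = True
So check = True

Answer: True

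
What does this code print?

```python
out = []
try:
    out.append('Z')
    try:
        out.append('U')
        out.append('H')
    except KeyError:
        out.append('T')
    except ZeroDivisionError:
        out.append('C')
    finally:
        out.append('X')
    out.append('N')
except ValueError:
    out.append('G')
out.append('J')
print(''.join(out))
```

Execution trace: 'Z' (try body) → 'U' (inner try body) → 'H' (inner try body, no exception) → 'X' (inner finally) → 'N' (try body, no exception) → 'J' (after the try/except). Output: ZUHXNJ

Answer: ZUHXNJ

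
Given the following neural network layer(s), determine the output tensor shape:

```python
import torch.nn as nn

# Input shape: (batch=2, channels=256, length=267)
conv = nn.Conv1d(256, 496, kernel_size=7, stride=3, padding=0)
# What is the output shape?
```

Input: (2, 256, 267) -> Output: (2, 496, 87)

Answer: (2, 496, 87)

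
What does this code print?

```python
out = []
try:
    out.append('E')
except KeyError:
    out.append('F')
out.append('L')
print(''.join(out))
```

Execution trace: 'E' (try body, no exception) → 'L' (after the try/except). Output: EL

Answer: EL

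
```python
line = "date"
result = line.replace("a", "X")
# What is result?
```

Trace:
`line = "date"` → line = 'date'
`result = line.replace("a", "X")` → result = 'dXte'
So result = 'dXte'

Answer: 'dXte'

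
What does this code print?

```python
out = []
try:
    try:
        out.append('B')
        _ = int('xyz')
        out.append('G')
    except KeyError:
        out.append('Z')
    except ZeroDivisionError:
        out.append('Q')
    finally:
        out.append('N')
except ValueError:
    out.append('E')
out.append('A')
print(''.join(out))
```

Execution trace: 'B' (try body) → 'N' (finally) → 'E' (outer except ValueError) → 'A' (after the try/except). Output: BNEA

Answer: BNEA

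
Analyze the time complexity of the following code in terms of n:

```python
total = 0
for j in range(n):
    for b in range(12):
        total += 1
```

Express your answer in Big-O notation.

Each loop level contributes: n × 1. Multiplying the contributions gives O(n).

Answer: O(n)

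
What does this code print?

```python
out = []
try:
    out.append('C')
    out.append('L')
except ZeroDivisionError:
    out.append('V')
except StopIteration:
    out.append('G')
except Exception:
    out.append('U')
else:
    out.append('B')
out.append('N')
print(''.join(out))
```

Execution trace: 'C' (try body) → 'L' (try body, no exception) → 'B' (else) → 'N' (after the try/except). Output: CLBN

Answer: CLBN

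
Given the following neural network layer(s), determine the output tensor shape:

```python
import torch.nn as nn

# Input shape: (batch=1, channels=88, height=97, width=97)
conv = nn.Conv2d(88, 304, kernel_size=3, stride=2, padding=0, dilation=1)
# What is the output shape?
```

Input: (1, 88, 97, 97) -> Output: (1, 304, 48, 48)

Answer: (1, 304, 48, 48)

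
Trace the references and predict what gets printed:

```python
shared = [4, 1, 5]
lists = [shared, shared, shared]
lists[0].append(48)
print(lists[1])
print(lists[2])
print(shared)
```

Key concept: list of same reference.
Step by step:
`shared = [4, 1, 5]` → shared = [4, 1, 5]
`lists = [shared, shared, shared]` → lists = [[4, 1, 5], [4, 1, 5], [4, 1, 5]]
`lists[0].append(48)` → shared = [4, 1, 5, 48]; lists = [[4, 1, 5, 48], [4, 1, 5, 48], [4, 1, 5, 48]]
`print(lists[1])` → prints [4, 1, 5, 48]
`print(lists[2])` → prints [4, 1, 5, 48]
`print(shared)` → prints [4, 1, 5, 48]

Answer:
[4, 1, 5, 48]
[4, 1, 5, 48]
[4, 1, 5, 48]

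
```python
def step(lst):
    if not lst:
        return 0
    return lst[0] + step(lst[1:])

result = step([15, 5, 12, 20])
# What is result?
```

15 + 5 + 12 + 20 + 0 = 52

Answer: 52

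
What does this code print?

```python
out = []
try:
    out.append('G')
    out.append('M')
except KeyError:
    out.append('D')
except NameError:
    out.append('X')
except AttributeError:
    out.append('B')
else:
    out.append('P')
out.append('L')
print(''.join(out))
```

Execution trace: 'G' (try body) → 'M' (try body, no exception) → 'P' (else) → 'L' (after the try/except). Output: GMPL

Answer: GMPL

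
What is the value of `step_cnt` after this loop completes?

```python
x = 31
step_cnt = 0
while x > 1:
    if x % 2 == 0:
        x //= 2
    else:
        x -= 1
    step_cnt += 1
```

Steps to reduce 31 to 1
`step_cnt` takes the values: 0 → 1 → 2 → 3 → 4 → 5 → 6 → 7 → 8

Answer: 8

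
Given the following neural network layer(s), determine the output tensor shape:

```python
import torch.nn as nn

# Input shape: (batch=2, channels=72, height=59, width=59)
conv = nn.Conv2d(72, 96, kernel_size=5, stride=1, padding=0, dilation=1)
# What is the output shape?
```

Input: (2, 72, 59, 59) -> Output: (2, 96, 55, 55)

Answer: (2, 96, 55, 55)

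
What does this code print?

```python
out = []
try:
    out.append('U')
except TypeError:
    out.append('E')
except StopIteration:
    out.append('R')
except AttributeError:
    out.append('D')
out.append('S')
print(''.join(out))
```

Execution trace: 'U' (try body, no exception) → 'S' (after the try/except). Output: US

Answer: US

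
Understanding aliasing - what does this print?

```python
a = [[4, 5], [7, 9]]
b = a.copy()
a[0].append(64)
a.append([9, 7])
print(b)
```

Key concept: shallow copy with nested lists.
Step by step:
`a = [[4, 5], [7, 9]]` → a = [[4, 5], [7, 9]]
`b = a.copy()` → b = [[4, 5], [7, 9]]
`a[0].append(64)` → a = [[4, 5, 64], [7, 9]]; b = [[4, 5, 64], [7, 9]]
`a.append([9, 7])` → a = [[4, 5, 64], [7, 9], [9, 7]]
`print(b)` → prints [[4, 5, 64], [7, 9]]

Answer: [[4, 5, 64], [7, 9]]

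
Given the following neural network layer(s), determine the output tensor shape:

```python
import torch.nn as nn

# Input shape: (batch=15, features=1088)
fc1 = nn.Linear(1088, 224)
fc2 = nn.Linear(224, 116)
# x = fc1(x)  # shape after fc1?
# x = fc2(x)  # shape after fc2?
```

Input: (15, 1088) -> after fc1: (15, 224) -> Output: (15, 116)

Answer: (15, 116)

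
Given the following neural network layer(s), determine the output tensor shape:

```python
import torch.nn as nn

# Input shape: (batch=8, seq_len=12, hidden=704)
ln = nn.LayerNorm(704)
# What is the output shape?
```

Input: (8, 12, 704) -> Output: (8, 12, 704)

Answer: (8, 12, 704)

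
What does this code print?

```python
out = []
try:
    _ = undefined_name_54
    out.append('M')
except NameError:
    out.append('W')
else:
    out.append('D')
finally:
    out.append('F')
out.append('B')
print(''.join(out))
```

Execution trace: 'W' (except NameError) → 'F' (finally) → 'B' (after the try/except). Output: WFB

Answer: WFB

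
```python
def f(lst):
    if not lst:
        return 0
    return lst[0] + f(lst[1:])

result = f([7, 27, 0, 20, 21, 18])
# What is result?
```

7 + 27 + 0 + 20 + 21 + 18 + 0 = 93

Answer: 93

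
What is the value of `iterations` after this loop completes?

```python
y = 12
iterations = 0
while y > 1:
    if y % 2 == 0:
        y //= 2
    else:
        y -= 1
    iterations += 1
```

Steps to reduce 12 to 1
`iterations` takes the values: 0 → 1 → 2 → 3 → 4

Answer: 4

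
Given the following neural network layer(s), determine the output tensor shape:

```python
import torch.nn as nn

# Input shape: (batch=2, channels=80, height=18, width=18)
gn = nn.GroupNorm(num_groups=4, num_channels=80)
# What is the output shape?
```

Input: (2, 80, 18, 18) -> Output: (2, 80, 18, 18)

Answer: (2, 80, 18, 18)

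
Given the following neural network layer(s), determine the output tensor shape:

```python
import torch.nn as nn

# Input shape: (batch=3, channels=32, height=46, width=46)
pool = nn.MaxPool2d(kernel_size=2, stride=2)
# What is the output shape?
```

Input: (3, 32, 46, 46) -> Output: (3, 32, 23, 23)

Answer: (3, 32, 23, 23)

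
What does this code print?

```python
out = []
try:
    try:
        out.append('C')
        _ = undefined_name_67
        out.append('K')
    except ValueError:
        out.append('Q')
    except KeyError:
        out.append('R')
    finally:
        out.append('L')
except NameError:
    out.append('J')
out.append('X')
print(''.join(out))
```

Execution trace: 'C' (try body) → 'L' (finally) → 'J' (outer except NameError) → 'X' (after the try/except). Output: CLJX

Answer: CLJX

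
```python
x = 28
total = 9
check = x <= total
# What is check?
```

Trace:
`x = 28` → x = 28
`total = 9` → total = 9
`check = x <= total` → check = False
So check = False

Answer: False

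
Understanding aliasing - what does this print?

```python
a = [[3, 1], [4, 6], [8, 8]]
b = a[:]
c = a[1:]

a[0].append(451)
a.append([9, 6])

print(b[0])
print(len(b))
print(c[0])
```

Key concept: slice with nested mutation.
Step by step:
`a = [[3, 1], [4, 6], [8, 8]]` → a = [[3, 1], [4, 6], [8, 8]]
`b = a[:]` → b = [[3, 1], [4, 6], [8, 8]]
`c = a[1:]` → c = [[4, 6], [8, 8]]
`a[0].append(451)` → a = [[3, 1, 451], [4, 6], [8, 8]]; b = [[3, 1, 451], [4, 6], [8, 8]]
`a.append([9, 6])` → a = [[3, 1, 451], [4, 6], [8, 8], [9, 6]]
`print(b[0])` → prints [3, 1, 451]
`print(len(b))` → prints 3
`print(c[0])` → prints [4, 6]

Answer:
[3, 1, 451]
3
[4, 6]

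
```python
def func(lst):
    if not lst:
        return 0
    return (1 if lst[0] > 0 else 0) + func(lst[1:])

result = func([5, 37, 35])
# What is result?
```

Count of positive elements in [5, 37, 35] = 3

Answer: 3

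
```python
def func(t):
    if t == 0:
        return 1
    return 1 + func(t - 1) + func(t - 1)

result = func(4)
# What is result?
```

func(t) = 1 + 2·func(t-1), func(0)=1. Closed form: (1+1)·2^4 - 1 = 31.

Answer: 31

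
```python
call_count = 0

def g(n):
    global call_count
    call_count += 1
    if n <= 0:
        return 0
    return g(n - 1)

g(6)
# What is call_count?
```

Linear recursion stepping by 1: 7 calls from n=6 down to ≤0.

Answer: 7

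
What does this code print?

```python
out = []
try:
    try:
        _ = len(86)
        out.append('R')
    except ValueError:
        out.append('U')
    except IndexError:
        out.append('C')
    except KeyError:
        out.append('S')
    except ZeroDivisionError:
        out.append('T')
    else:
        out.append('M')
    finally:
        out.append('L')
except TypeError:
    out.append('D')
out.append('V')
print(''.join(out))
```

Execution trace: 'L' (finally) → 'D' (outer except TypeError) → 'V' (after the try/except). Output: LDV

Answer: LDV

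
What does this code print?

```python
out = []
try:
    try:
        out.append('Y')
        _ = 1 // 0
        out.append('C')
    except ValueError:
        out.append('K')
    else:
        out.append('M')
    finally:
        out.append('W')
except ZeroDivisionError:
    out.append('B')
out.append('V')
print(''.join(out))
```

Execution trace: 'Y' (try body) → 'W' (finally) → 'B' (outer except ZeroDivisionError) → 'V' (after the try/except). Output: YWBV

Answer: YWBV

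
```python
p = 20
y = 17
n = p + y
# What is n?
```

Trace:
`p = 20` → p = 20
`y = 17` → y = 17
`n = p + y` → n = 37
So n = 37

Answer: 37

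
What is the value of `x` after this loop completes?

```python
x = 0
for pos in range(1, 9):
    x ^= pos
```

XOR of 1 to 8
`x` takes the values: 0 → 1 → 3 → 0 → 4 → 1 → 7 → 0 → 8

Answer: 8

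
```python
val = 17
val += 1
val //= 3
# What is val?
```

Trace:
`val = 17` → val = 17
`val += 1` → val = 18
`val //= 3` → val = 6
So val = 6

Answer: 6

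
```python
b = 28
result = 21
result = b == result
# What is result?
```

Trace:
`b = 28` → b = 28
`result = 21` → result = 21
`result = b == result` → result = False
So result = False

Answer: False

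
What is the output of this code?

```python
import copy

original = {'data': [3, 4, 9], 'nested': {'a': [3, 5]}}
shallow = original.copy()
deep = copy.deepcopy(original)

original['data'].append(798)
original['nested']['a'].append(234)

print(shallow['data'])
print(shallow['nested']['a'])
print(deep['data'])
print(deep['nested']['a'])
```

Key concept: comparing shallow vs deep copy.
Step by step:
`original = {'data': [3, 4, 9], 'nested': {'a': [3, 5]}}` → original = {'data': [3, 4, 9], 'nested': {'a': [3, 5]}}
`shallow = original.copy()` → shallow = {'data': [3, 4, 9], 'nested': {'a': [3, 5]}}
`deep = copy.deepcopy(original)` → deep = {'data': [3, 4, 9], 'nested': {'a': [3, 5]}}
`original['data'].append(798)` → original = {'data': [3, 4, 9, 798], 'nested': {'a': [3, 5]}}; shallow = {'data': [3, 4, 9, 798], 'nested': {'a': [3, 5]}}
`original['nested']['a'].append(234)` → original = {'data': [3, 4, 9, 798], 'nested': {'a': [3, 5, 234]}}; shallow = {'data': [3, 4, 9, 798], 'nested': {'a': [3, 5, 234]}}
`print(shallow['data'])` → prints [3, 4, 9, 798]
`print(shallow['nested']['a'])` → prints [3, 5, 234]
`print(deep['data'])` → prints [3, 4, 9]
`print(deep['nested']['a'])` → prints [3, 5]

Answer:
[3, 4, 9, 798]
[3, 5, 234]
[3, 4, 9]
[3, 5]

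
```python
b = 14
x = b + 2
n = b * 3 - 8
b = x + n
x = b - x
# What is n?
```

Trace:
`b = 14` → b = 14
`x = b + 2` → x = 16
`n = b * 3 - 8` → n = 34
`b = x + n` → b = 50
`x = b - x` → x = 34
So n = 34

Answer: 34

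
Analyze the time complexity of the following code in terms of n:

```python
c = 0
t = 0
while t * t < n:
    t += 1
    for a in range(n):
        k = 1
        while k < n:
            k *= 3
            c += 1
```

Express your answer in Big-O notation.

Each loop level contributes: √n × n × log n. Multiplying the contributions gives O(n√n log n).

Answer: O(n√n log n)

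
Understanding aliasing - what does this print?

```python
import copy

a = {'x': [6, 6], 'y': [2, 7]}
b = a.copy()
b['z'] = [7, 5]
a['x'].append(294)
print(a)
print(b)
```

Key concept: shallow copy of dict with mutable values.
Step by step:
`a = {'x': [6, 6], 'y': [2, 7]}` → a = {'x': [6, 6], 'y': [2, 7]}
`b = a.copy()` → b = {'x': [6, 6], 'y': [2, 7]}
`b['z'] = [7, 5]` → b = {'x': [6, 6], 'y': [2, 7], 'z': [7, 5]}
`a['x'].append(294)` → a = {'x': [6, 6, 294], 'y': [2, 7]}; b = {'x': [6, 6, 294], 'y': [2, 7], 'z': [7, 5]}
`print(a)` → prints {'x': [6, 6, 294], 'y': [2, 7]}
`print(b)` → prints {'x': [6, 6, 294], 'y': [2, 7], 'z': [7, 5]}

Answer:
{'x': [6, 6, 294], 'y': [2, 7]}
{'x': [6, 6, 294], 'y': [2, 7], 'z': [7, 5]}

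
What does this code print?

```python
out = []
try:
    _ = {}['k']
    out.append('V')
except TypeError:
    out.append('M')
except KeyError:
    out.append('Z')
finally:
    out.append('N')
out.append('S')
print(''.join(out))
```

Execution trace: 'Z' (except KeyError) → 'N' (finally) → 'S' (after the try/except). Output: ZNS

Answer: ZNS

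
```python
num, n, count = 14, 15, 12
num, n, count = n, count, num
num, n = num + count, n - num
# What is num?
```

Trace:
`num, n, count = 14, 15, 12` → num = 14; n = 15; count = 12
`num, n, count = n, count, num` → num = 15; n = 12; count = 14
`num, n = num + count, n - num` → num = 29; n = -3
So num = 29

Answer: 29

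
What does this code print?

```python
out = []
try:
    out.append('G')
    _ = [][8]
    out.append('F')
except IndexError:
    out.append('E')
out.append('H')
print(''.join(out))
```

Execution trace: 'G' (try body) → 'E' (except IndexError) → 'H' (after the try/except). Output: GEH

Answer: GEH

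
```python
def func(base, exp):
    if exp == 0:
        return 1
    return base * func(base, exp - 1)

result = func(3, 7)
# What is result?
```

func(3, 7) = 3 * 3 * 3 * 3 * 3 * 3 * 3 = 2187

Answer: 2187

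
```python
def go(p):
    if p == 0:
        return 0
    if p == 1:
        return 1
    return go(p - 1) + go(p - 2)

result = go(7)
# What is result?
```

Build up from base cases: go(0)=0, go(1)=1, go(2)=1, go(3)=2, go(4)=3, go(5)=5, go(6)=8, ..., go(7)=13

Answer: 13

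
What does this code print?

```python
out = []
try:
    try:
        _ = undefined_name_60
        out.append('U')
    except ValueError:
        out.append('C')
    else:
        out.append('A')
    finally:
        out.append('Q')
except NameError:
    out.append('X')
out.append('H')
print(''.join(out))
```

Execution trace: 'Q' (inner finally) → 'X' (outer except NameError) → 'H' (after the try/except). Output: QXH

Answer: QXH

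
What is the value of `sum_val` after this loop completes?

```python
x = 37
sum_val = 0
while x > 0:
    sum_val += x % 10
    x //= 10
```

Sum digits of 37
`sum_val` takes the values: 0 → 7 → 10

Answer: 10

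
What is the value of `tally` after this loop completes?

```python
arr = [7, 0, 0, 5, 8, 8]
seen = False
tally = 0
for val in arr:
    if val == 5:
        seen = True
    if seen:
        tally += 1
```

Count elements after first 5 in [7, 0, 0, 5, 8, 8]
`tally` takes the values: 0 → 1 → 2 → 3

Answer: 3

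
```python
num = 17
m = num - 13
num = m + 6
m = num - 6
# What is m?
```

Trace:
`num = 17` → num = 17
`m = num - 13` → m = 4
`num = m + 6` → num = 10
`m = num - 6` → m = 4
So m = 4

Answer: 4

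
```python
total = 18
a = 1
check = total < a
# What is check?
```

Trace:
`total = 18` → total = 18
`a = 1` → a = 1
`check = total < a` → check = False
So check = False

Answer: False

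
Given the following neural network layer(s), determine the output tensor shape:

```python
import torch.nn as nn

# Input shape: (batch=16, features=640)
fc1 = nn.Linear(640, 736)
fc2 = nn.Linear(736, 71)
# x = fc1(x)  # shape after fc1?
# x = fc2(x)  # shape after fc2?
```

Input: (16, 640) -> after fc1: (16, 736) -> Output: (16, 71)

Answer: (16, 71)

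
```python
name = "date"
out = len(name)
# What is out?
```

Trace:
`name = "date"` → name = 'date'
`out = len(name)` → out = 4
So out = 4

Answer: 4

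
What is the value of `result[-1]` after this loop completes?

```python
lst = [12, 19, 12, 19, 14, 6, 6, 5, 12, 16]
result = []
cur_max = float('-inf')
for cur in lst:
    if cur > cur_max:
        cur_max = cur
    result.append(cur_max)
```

Running max ends at 19
`result` takes the values: [] → [12] → [12, 19] → [12, 19, 19] → [12, 19, 19, 19] → [12, 19, 19, 19, 19] → [12, 19, 19, 19, 19, 19] → [12, 19, 19, 19, 19, 19, 19] → [12, 19, 19, 19, 19, 19, 19, 19] → [12, 19, 19, 19, 19, 19, 19, 19, 19] → [12, 19, 19, 19, 19, 19, 19, 19, 19, 19]
So `result[-1]` = 19

Answer: 19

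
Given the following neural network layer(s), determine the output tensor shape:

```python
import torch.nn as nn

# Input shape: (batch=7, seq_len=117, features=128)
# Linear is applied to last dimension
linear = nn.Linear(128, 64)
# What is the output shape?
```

Input: (7, 117, 128) -> Output: (7, 117, 64)

Answer: (7, 117, 64)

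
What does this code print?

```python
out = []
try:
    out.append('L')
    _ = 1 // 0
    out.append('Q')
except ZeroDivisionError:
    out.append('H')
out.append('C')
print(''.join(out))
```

Execution trace: 'L' (try body) → 'H' (except ZeroDivisionError) → 'C' (after the try/except). Output: LHC

Answer: LHC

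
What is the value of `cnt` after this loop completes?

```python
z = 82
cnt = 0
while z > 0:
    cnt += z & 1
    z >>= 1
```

Count set bits in 82 (binary: 0b1010010)
`cnt` takes the values: 0 → 1 → 2 → 3

Answer: 3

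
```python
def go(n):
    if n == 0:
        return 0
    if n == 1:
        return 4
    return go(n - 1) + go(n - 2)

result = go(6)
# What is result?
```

Build up from base cases: go(0)=0, go(1)=4, go(2)=4, go(3)=8, go(4)=12, go(5)=20, go(6)=32

Answer: 32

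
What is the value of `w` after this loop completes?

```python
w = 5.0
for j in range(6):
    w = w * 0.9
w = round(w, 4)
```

Exponential decay: 5.0 * 0.9^6
`w` takes the values: 5.0 → 4.5 → 4.05 → 3.645 → 3.2805 → 2.95245 → 2.657205 → 2.6572

Answer: 2.6572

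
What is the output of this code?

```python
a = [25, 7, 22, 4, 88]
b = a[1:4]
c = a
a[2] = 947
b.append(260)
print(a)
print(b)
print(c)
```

Key concept: slice vs alias.
Step by step:
`a = [25, 7, 22, 4, 88]` → a = [25, 7, 22, 4, 88]
`b = a[1:4]` → b = [7, 22, 4]
`c = a` → c = [25, 7, 22, 4, 88] (same object as a)
`a[2] = 947` → a = [25, 7, 947, 4, 88] (same object as c); c = [25, 7, 947, 4, 88] (same object as a)
`b.append(260)` → b = [7, 22, 4, 260]
`print(a)` → prints [25, 7, 947, 4, 88]
`print(b)` → prints [7, 22, 4, 260]
`print(c)` → prints [25, 7, 947, 4, 88]

Answer:
[25, 7, 947, 4, 88]
[7, 22, 4, 260]
[25, 7, 947, 4, 88]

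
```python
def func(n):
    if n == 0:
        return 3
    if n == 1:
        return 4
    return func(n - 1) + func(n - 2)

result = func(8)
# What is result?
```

Build up from base cases: func(0)=3, func(1)=4, func(2)=7, func(3)=11, func(4)=18, func(5)=29, func(6)=47, ..., func(8)=123

Answer: 123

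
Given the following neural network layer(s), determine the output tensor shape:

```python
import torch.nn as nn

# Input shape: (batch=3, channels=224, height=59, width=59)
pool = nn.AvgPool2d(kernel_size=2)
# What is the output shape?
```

Input: (3, 224, 59, 59) -> Output: (3, 224, 29, 29)

Answer: (3, 224, 29, 29)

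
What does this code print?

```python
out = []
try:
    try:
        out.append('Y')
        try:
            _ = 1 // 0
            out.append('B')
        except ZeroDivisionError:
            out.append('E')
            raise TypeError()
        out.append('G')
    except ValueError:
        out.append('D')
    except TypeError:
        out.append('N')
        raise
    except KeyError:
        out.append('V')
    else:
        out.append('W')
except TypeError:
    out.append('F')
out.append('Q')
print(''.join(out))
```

Execution trace: 'Y' (try body) → 'E' (inner except ZeroDivisionError) → 'N' (except TypeError) → 'F' (outer except TypeError) → 'Q' (after the try/except). Output: YENFQ

Answer: YENFQ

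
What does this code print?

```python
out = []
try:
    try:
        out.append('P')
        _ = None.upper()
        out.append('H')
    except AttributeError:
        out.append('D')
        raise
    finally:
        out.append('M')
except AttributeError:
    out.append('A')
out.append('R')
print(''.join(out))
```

Execution trace: 'P' (inner try body) → 'D' (inner except AttributeError) → 'M' (inner finally) → 'A' (outer except AttributeError) → 'R' (after the try/except). Output: PDMAR

Answer: PDMAR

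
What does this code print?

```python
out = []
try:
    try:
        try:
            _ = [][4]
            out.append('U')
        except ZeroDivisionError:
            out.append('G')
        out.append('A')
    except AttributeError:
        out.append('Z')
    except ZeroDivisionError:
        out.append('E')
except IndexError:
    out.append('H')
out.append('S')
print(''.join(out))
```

Execution trace: 'H' (outer except IndexError) → 'S' (after the try/except). Output: HS

Answer: HS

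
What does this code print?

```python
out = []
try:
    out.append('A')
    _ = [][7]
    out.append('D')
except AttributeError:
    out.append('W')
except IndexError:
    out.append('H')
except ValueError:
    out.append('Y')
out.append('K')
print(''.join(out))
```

Execution trace: 'A' (try body) → 'H' (except IndexError) → 'K' (after the try/except). Output: AHK

Answer: AHK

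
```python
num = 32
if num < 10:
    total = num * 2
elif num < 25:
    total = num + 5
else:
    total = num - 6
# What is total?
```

Trace:
`num = 32` → num = 32
`if num < 10: ...` → num < 10 is False, num < 25 is False, take else branch → total = 26
So total = 26

Answer: 26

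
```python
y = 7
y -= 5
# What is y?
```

Trace:
`y = 7` → y = 7
`y -= 5` → y = 2
So y = 2

Answer: 2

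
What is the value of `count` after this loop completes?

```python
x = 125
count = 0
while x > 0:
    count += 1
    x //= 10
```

Count digits by repeated division by 10
`count` takes the values: 0 → 1 → 2 → 3

Answer: 3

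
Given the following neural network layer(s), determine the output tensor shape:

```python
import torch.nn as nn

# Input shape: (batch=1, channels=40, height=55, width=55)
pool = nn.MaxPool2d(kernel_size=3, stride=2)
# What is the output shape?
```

Input: (1, 40, 55, 55) -> Output: (1, 40, 27, 27)

Answer: (1, 40, 27, 27)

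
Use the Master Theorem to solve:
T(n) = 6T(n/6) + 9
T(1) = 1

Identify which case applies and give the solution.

a=6, b=6, f(n)=9. log_6(6) = 1. Since c=0 < 1, Case 1 applies: T(n) = Θ(n^log_b(a)) = O(n).

Answer: O(n) - Case 1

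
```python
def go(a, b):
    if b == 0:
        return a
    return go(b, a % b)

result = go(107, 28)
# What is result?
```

go(107, 28) -> go(28, 23) -> go(23, 5) -> go(5, 3) -> go(3, 2) -> go(2, 1) -> go(1, 0) -> 1

Answer: 1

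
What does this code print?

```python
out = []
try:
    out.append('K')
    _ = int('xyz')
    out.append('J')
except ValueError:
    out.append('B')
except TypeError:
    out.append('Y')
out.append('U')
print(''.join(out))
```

Execution trace: 'K' (try body) → 'B' (except ValueError) → 'U' (after the try/except). Output: KBU

Answer: KBU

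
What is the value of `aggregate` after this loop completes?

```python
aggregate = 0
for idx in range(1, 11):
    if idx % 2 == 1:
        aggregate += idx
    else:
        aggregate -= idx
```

Add odd, subtract even
`aggregate` takes the values: 0 → 1 → -1 → 2 → -2 → 3 → -3 → 4 → -4 → 5 → -5

Answer: -5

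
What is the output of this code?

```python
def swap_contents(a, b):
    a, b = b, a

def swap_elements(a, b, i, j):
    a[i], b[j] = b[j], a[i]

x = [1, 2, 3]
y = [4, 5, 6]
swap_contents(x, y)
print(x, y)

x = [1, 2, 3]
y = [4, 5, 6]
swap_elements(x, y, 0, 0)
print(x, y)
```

Key concept: parameter rebinding vs mutation.
Step by step:
`x = [1, 2, 3]` → x = [1, 2, 3]
`y = [4, 5, 6]` → y = [4, 5, 6]
`swap_contents(x, y)` → no visible change to tracked variables
`print(x, y)` → prints [1, 2, 3] [4, 5, 6]
`x = [1, 2, 3]` → x = [1, 2, 3]
`y = [4, 5, 6]` → y = [4, 5, 6]
`swap_elements(x, y, 0, 0)` → x = [4, 2, 3]; y = [1, 5, 6]
`print(x, y)` → prints [4, 2, 3] [1, 5, 6]

Answer:
[1, 2, 3] [4, 5, 6]
[4, 2, 3] [1, 5, 6]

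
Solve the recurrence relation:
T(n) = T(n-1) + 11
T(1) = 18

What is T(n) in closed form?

Unrolling: T(n) = T(1) + 11·(n-1) = 18 + 11(n-1) = 11n + 7.

Answer: T(n) = 11n + 7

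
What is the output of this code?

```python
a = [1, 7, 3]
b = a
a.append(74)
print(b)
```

Key concept: basic list aliasing.
Step by step:
`a = [1, 7, 3]` → a = [1, 7, 3]
`b = a` → b = [1, 7, 3] (same object as a)
`a.append(74)` → a = [1, 7, 3, 74] (same object as b); b = [1, 7, 3, 74] (same object as a)
`print(b)` → prints [1, 7, 3, 74]

Answer: [1, 7, 3, 74]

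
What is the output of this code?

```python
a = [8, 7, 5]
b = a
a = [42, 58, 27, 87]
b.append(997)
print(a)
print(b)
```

Key concept: rebinding vs mutation: a is rebound to a new list, b still points at the original.
Step by step:
`a = [8, 7, 5]` → a = [8, 7, 5]
`b = a` → b = [8, 7, 5] (same object as a)
`a = [42, 58, 27, 87]` → a = [42, 58, 27, 87]
`b.append(997)` → b = [8, 7, 5, 997]
`print(a)` → prints [42, 58, 27, 87]
`print(b)` → prints [8, 7, 5, 997]

Answer:
[42, 58, 27, 87]
[8, 7, 5, 997]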